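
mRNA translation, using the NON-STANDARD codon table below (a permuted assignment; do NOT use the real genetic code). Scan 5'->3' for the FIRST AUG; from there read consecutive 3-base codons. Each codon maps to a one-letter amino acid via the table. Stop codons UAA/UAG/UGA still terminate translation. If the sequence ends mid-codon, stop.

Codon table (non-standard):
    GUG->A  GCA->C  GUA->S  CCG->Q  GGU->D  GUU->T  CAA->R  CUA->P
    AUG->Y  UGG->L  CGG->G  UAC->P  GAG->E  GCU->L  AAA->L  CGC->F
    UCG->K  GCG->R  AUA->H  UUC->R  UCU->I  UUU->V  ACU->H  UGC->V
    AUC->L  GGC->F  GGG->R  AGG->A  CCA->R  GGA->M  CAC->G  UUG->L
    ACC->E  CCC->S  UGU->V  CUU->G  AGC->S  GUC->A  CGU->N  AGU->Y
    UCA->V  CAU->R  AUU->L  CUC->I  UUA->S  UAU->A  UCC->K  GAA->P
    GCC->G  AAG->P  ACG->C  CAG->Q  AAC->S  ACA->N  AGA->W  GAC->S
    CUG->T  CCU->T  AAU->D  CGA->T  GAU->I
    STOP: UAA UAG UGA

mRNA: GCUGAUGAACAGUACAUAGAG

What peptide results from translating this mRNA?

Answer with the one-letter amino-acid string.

start AUG at pos 4
pos 4: AUG -> Y; peptide=Y
pos 7: AAC -> S; peptide=YS
pos 10: AGU -> Y; peptide=YSY
pos 13: ACA -> N; peptide=YSYN
pos 16: UAG -> STOP

Answer: YSYN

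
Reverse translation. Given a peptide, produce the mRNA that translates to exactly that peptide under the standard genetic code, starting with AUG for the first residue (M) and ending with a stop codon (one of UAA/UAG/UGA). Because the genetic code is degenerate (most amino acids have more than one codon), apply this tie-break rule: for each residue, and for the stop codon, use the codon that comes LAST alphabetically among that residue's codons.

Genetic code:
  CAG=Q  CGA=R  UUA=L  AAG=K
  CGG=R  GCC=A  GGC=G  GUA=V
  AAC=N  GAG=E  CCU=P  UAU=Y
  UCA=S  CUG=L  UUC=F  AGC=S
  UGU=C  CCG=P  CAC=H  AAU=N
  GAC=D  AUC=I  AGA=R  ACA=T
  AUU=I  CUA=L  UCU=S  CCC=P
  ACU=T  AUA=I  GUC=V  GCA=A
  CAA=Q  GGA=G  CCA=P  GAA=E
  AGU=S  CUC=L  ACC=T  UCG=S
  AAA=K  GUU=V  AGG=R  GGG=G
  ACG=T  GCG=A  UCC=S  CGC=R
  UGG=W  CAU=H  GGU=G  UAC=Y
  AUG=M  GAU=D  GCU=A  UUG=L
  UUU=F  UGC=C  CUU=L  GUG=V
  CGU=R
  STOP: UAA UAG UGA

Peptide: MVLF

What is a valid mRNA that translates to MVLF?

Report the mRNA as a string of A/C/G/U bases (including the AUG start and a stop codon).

Answer: mRNA: AUGGUUUUGUUUUGA

Derivation:
residue 1: M -> AUG (start codon)
residue 2: V codons sorted = GUA,GUC,GUG,GUU -> pick last = GUU
residue 3: L codons sorted = CUA,CUC,CUG,CUU,UUA,UUG -> pick last = UUG
residue 4: F codons sorted = UUC,UUU -> pick last = UUU
terminator: stop codons sorted = UAA,UAG,UGA -> pick last = UGA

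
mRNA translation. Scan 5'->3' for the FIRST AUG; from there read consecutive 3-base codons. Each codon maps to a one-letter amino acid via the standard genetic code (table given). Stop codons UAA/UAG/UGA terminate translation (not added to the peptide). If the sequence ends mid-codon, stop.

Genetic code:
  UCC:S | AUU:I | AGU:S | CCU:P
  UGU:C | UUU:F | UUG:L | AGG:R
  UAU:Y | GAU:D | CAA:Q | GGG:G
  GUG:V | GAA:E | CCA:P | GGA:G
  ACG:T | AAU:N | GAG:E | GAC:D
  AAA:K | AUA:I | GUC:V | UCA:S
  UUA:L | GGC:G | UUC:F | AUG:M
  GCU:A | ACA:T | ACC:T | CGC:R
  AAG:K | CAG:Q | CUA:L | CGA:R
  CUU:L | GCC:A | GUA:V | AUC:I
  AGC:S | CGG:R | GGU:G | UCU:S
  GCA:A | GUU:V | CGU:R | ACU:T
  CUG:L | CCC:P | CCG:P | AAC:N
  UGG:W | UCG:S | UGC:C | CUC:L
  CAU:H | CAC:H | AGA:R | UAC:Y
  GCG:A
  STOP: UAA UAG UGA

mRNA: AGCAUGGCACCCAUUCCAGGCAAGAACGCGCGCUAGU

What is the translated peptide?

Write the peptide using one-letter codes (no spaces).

Answer: MAPIPGKNAR

Derivation:
start AUG at pos 3
pos 3: AUG -> M; peptide=M
pos 6: GCA -> A; peptide=MA
pos 9: CCC -> P; peptide=MAP
pos 12: AUU -> I; peptide=MAPI
pos 15: CCA -> P; peptide=MAPIP
pos 18: GGC -> G; peptide=MAPIPG
pos 21: AAG -> K; peptide=MAPIPGK
pos 24: AAC -> N; peptide=MAPIPGKN
pos 27: GCG -> A; peptide=MAPIPGKNA
pos 30: CGC -> R; peptide=MAPIPGKNAR
pos 33: UAG -> STOP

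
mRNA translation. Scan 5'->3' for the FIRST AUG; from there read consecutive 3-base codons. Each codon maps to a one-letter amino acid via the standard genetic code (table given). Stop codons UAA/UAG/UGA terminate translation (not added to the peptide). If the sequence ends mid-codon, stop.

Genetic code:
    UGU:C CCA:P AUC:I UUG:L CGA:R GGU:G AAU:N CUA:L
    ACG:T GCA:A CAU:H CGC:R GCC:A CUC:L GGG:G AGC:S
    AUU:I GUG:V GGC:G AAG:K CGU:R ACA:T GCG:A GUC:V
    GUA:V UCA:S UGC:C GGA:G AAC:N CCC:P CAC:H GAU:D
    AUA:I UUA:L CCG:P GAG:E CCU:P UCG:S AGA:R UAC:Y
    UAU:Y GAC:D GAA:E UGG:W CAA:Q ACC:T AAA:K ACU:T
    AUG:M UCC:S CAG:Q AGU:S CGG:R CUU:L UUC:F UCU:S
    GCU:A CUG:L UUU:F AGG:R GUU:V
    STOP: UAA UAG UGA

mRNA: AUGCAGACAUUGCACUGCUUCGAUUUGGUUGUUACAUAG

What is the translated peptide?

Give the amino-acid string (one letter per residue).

Answer: MQTLHCFDLVVT

Derivation:
start AUG at pos 0
pos 0: AUG -> M; peptide=M
pos 3: CAG -> Q; peptide=MQ
pos 6: ACA -> T; peptide=MQT
pos 9: UUG -> L; peptide=MQTL
pos 12: CAC -> H; peptide=MQTLH
pos 15: UGC -> C; peptide=MQTLHC
pos 18: UUC -> F; peptide=MQTLHCF
pos 21: GAU -> D; peptide=MQTLHCFD
pos 24: UUG -> L; peptide=MQTLHCFDL
pos 27: GUU -> V; peptide=MQTLHCFDLV
pos 30: GUU -> V; peptide=MQTLHCFDLVV
pos 33: ACA -> T; peptide=MQTLHCFDLVVT
pos 36: UAG -> STOP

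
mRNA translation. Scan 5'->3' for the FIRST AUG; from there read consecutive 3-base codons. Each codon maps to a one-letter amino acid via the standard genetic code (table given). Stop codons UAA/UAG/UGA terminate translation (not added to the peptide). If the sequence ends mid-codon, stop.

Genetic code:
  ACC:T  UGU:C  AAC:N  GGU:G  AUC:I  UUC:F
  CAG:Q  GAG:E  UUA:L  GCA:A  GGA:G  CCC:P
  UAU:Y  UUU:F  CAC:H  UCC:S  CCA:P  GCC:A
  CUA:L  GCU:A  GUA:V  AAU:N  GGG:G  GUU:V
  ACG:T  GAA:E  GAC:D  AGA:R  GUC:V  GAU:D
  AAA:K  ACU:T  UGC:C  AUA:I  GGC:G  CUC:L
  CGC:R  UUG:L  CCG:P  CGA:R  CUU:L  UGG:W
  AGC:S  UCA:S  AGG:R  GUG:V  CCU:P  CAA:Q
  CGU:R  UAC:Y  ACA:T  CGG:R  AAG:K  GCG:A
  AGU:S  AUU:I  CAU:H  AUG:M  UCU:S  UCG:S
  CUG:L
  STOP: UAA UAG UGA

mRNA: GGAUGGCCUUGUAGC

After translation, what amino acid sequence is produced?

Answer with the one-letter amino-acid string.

Answer: MAL

Derivation:
start AUG at pos 2
pos 2: AUG -> M; peptide=M
pos 5: GCC -> A; peptide=MA
pos 8: UUG -> L; peptide=MAL
pos 11: UAG -> STOP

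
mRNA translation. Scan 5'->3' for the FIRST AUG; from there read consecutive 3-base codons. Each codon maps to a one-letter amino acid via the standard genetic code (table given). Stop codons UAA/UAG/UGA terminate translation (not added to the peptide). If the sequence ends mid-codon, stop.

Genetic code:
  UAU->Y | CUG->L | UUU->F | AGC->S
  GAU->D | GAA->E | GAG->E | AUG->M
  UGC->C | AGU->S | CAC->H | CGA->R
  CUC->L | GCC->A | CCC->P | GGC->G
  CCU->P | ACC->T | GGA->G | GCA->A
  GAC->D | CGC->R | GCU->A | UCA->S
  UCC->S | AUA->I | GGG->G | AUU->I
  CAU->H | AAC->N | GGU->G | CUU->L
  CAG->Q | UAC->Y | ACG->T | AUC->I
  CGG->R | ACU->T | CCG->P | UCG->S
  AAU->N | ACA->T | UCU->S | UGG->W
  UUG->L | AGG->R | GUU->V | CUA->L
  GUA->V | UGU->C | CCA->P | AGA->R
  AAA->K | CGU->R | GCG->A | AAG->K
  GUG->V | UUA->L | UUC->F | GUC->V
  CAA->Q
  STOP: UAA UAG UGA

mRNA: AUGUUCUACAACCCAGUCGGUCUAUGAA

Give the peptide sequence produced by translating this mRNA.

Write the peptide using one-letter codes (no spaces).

start AUG at pos 0
pos 0: AUG -> M; peptide=M
pos 3: UUC -> F; peptide=MF
pos 6: UAC -> Y; peptide=MFY
pos 9: AAC -> N; peptide=MFYN
pos 12: CCA -> P; peptide=MFYNP
pos 15: GUC -> V; peptide=MFYNPV
pos 18: GGU -> G; peptide=MFYNPVG
pos 21: CUA -> L; peptide=MFYNPVGL
pos 24: UGA -> STOP

Answer: MFYNPVGL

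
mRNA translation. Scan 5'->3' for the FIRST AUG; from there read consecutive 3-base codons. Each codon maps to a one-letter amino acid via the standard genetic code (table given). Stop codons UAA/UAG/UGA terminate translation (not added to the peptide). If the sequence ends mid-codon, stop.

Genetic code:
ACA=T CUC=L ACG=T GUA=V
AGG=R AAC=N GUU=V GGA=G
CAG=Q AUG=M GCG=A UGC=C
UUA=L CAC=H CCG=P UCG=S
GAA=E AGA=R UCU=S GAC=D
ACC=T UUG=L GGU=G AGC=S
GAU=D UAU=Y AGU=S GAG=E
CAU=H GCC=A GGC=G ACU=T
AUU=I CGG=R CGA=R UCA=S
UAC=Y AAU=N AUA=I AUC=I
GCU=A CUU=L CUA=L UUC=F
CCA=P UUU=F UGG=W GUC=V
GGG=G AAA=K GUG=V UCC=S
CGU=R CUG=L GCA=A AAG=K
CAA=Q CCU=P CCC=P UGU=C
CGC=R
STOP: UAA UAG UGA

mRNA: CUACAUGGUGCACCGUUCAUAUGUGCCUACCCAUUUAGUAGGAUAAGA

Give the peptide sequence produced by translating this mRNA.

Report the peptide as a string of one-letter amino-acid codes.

Answer: MVHRSYVPTHLVG

Derivation:
start AUG at pos 4
pos 4: AUG -> M; peptide=M
pos 7: GUG -> V; peptide=MV
pos 10: CAC -> H; peptide=MVH
pos 13: CGU -> R; peptide=MVHR
pos 16: UCA -> S; peptide=MVHRS
pos 19: UAU -> Y; peptide=MVHRSY
pos 22: GUG -> V; peptide=MVHRSYV
pos 25: CCU -> P; peptide=MVHRSYVP
pos 28: ACC -> T; peptide=MVHRSYVPT
pos 31: CAU -> H; peptide=MVHRSYVPTH
pos 34: UUA -> L; peptide=MVHRSYVPTHL
pos 37: GUA -> V; peptide=MVHRSYVPTHLV
pos 40: GGA -> G; peptide=MVHRSYVPTHLVG
pos 43: UAA -> STOP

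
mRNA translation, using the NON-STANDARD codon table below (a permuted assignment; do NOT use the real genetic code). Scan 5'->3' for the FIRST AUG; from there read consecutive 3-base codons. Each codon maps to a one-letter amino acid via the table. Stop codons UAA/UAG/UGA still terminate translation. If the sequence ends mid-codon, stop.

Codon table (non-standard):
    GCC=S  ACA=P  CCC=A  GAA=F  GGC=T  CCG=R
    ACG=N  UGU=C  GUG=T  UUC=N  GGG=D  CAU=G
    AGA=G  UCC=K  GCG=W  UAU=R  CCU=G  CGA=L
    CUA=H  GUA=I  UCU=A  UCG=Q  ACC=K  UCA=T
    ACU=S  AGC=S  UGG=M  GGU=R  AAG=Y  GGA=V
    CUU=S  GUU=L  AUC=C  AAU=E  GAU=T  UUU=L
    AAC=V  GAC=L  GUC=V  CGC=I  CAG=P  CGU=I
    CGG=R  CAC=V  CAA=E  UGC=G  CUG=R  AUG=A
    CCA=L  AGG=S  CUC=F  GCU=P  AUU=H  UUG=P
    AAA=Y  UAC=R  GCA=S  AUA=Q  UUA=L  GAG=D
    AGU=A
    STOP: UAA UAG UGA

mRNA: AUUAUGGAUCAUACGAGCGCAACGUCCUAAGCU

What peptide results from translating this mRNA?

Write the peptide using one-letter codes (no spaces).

start AUG at pos 3
pos 3: AUG -> A; peptide=A
pos 6: GAU -> T; peptide=AT
pos 9: CAU -> G; peptide=ATG
pos 12: ACG -> N; peptide=ATGN
pos 15: AGC -> S; peptide=ATGNS
pos 18: GCA -> S; peptide=ATGNSS
pos 21: ACG -> N; peptide=ATGNSSN
pos 24: UCC -> K; peptide=ATGNSSNK
pos 27: UAA -> STOP

Answer: ATGNSSNK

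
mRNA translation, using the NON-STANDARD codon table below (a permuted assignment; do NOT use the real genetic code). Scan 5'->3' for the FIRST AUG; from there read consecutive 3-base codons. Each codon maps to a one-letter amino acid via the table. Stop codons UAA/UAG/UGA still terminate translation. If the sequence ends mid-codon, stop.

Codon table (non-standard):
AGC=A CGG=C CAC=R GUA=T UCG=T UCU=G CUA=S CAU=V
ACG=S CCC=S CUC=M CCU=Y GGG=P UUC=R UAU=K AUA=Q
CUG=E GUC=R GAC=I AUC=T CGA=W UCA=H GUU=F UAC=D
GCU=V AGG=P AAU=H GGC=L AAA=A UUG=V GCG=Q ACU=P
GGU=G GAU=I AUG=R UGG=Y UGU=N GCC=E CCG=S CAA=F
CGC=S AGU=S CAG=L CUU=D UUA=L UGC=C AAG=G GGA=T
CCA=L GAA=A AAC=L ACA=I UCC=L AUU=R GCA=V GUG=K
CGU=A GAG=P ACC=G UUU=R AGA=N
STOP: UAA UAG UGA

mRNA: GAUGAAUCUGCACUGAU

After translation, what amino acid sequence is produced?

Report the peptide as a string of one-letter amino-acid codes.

start AUG at pos 1
pos 1: AUG -> R; peptide=R
pos 4: AAU -> H; peptide=RH
pos 7: CUG -> E; peptide=RHE
pos 10: CAC -> R; peptide=RHER
pos 13: UGA -> STOP

Answer: RHER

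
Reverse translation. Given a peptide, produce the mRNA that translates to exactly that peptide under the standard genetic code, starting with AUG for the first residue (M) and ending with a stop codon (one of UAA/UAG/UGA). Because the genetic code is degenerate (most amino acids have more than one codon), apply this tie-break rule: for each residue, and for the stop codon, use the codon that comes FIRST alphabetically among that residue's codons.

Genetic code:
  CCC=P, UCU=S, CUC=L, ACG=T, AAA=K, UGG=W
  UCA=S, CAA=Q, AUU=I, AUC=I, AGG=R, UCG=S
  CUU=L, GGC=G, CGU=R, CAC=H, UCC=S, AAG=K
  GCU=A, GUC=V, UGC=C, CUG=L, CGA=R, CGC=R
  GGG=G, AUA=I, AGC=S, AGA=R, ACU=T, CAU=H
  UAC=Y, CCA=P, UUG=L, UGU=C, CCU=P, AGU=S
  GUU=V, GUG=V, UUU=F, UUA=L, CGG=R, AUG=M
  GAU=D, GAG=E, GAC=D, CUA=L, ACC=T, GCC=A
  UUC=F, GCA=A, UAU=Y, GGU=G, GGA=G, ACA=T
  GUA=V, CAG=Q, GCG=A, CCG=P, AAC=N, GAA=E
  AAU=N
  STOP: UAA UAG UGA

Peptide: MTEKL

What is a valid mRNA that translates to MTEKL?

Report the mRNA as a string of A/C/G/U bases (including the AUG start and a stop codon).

residue 1: M -> AUG (start codon)
residue 2: T codons sorted = ACA,ACC,ACG,ACU -> pick first = ACA
residue 3: E codons sorted = GAA,GAG -> pick first = GAA
residue 4: K codons sorted = AAA,AAG -> pick first = AAA
residue 5: L codons sorted = CUA,CUC,CUG,CUU,UUA,UUG -> pick first = CUA
terminator: stop codons sorted = UAA,UAG,UGA -> pick first = UAA

Answer: mRNA: AUGACAGAAAAACUAUAA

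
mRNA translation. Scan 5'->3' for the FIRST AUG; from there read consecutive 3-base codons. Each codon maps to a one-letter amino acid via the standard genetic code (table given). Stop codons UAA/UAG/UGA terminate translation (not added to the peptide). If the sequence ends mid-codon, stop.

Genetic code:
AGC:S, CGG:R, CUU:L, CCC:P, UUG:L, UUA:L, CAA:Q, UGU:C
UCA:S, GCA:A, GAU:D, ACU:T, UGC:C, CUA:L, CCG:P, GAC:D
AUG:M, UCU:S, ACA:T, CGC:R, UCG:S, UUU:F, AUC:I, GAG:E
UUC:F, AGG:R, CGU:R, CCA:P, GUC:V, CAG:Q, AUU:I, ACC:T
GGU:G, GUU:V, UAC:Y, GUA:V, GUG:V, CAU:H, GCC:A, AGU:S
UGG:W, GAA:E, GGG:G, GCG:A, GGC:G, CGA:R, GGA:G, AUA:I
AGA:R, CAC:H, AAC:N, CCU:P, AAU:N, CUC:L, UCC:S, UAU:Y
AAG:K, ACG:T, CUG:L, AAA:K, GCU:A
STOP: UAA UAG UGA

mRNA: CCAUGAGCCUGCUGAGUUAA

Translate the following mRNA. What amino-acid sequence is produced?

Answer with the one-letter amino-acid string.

Answer: MSLLS

Derivation:
start AUG at pos 2
pos 2: AUG -> M; peptide=M
pos 5: AGC -> S; peptide=MS
pos 8: CUG -> L; peptide=MSL
pos 11: CUG -> L; peptide=MSLL
pos 14: AGU -> S; peptide=MSLLS
pos 17: UAA -> STOP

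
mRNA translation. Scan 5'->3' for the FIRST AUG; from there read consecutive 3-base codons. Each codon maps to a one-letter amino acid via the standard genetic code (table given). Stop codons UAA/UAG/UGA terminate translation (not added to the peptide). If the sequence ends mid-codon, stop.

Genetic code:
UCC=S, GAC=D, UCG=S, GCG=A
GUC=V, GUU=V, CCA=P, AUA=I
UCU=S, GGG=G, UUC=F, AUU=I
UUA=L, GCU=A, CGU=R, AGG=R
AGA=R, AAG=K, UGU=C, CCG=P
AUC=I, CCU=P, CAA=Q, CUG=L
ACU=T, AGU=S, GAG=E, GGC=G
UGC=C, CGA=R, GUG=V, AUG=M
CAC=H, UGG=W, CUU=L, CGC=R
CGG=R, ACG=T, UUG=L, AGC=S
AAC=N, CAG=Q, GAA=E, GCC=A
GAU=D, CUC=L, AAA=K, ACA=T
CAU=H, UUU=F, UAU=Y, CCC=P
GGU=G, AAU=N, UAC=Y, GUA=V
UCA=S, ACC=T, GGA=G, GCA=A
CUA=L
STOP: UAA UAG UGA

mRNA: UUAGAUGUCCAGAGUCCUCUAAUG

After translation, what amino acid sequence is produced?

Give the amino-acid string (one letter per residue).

start AUG at pos 4
pos 4: AUG -> M; peptide=M
pos 7: UCC -> S; peptide=MS
pos 10: AGA -> R; peptide=MSR
pos 13: GUC -> V; peptide=MSRV
pos 16: CUC -> L; peptide=MSRVL
pos 19: UAA -> STOP

Answer: MSRVL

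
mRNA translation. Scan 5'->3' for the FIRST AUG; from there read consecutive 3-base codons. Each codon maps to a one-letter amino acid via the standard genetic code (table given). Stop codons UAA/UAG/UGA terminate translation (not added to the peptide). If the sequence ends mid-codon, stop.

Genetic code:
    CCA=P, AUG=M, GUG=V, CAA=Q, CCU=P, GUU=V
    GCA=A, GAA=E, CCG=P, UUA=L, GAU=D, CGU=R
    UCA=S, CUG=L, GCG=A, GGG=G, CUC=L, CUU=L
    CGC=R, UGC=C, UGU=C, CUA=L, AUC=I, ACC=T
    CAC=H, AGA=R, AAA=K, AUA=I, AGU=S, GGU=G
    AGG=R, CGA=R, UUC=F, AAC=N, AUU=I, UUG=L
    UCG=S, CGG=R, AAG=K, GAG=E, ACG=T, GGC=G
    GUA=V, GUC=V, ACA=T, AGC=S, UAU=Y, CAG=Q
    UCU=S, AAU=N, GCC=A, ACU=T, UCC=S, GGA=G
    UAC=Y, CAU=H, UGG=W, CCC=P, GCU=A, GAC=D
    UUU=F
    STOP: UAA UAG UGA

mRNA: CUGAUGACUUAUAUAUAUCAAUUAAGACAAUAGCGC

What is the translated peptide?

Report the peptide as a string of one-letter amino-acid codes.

start AUG at pos 3
pos 3: AUG -> M; peptide=M
pos 6: ACU -> T; peptide=MT
pos 9: UAU -> Y; peptide=MTY
pos 12: AUA -> I; peptide=MTYI
pos 15: UAU -> Y; peptide=MTYIY
pos 18: CAA -> Q; peptide=MTYIYQ
pos 21: UUA -> L; peptide=MTYIYQL
pos 24: AGA -> R; peptide=MTYIYQLR
pos 27: CAA -> Q; peptide=MTYIYQLRQ
pos 30: UAG -> STOP

Answer: MTYIYQLRQ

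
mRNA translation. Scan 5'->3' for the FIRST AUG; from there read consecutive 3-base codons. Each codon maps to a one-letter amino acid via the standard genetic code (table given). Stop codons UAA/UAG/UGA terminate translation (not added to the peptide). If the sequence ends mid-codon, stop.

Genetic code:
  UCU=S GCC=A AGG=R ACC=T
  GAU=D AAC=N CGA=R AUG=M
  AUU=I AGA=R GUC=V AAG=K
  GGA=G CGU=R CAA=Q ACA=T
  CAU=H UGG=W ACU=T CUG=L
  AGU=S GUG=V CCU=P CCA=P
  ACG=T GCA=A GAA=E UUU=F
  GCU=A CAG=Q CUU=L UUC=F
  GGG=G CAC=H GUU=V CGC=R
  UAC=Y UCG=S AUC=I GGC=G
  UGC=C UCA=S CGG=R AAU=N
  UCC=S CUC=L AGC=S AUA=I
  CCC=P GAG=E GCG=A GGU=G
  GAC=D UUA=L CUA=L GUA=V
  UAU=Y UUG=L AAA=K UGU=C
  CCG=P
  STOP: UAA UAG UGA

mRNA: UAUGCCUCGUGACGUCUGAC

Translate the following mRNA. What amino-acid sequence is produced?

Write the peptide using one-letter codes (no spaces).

start AUG at pos 1
pos 1: AUG -> M; peptide=M
pos 4: CCU -> P; peptide=MP
pos 7: CGU -> R; peptide=MPR
pos 10: GAC -> D; peptide=MPRD
pos 13: GUC -> V; peptide=MPRDV
pos 16: UGA -> STOP

Answer: MPRDV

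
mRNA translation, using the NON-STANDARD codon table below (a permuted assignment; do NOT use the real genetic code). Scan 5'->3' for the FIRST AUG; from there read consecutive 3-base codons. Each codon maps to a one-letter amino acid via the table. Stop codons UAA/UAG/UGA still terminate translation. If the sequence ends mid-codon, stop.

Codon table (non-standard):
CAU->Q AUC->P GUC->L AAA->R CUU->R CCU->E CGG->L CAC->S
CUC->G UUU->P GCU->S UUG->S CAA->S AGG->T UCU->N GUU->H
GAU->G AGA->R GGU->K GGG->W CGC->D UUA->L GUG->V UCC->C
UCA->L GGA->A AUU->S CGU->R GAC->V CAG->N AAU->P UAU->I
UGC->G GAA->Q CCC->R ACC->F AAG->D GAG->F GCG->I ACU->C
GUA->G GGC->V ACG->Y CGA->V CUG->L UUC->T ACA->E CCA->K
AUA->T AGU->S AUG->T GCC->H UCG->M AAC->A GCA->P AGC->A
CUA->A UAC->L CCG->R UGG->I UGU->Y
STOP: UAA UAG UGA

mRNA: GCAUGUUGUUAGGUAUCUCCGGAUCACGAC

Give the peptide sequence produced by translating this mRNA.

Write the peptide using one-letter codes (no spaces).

Answer: TSLKPCALV

Derivation:
start AUG at pos 2
pos 2: AUG -> T; peptide=T
pos 5: UUG -> S; peptide=TS
pos 8: UUA -> L; peptide=TSL
pos 11: GGU -> K; peptide=TSLK
pos 14: AUC -> P; peptide=TSLKP
pos 17: UCC -> C; peptide=TSLKPC
pos 20: GGA -> A; peptide=TSLKPCA
pos 23: UCA -> L; peptide=TSLKPCAL
pos 26: CGA -> V; peptide=TSLKPCALV
pos 29: only 1 nt remain (<3), stop (end of mRNA)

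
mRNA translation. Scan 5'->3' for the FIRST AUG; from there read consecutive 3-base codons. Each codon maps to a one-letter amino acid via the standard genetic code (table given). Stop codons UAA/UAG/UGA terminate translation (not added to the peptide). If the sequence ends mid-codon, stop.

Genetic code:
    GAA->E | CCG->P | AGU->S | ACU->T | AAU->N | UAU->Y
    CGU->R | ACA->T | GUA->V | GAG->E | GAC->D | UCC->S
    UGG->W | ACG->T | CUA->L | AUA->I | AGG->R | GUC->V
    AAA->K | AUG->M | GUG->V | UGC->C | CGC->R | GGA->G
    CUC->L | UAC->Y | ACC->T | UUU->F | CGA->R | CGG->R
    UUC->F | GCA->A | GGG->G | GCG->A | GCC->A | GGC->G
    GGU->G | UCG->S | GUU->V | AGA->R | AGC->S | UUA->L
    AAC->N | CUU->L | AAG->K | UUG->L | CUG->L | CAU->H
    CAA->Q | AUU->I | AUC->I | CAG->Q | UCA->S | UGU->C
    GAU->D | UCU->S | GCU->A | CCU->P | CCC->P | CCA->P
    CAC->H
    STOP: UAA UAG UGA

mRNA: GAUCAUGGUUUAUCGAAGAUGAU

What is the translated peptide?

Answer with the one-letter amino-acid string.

Answer: MVYRR

Derivation:
start AUG at pos 4
pos 4: AUG -> M; peptide=M
pos 7: GUU -> V; peptide=MV
pos 10: UAU -> Y; peptide=MVY
pos 13: CGA -> R; peptide=MVYR
pos 16: AGA -> R; peptide=MVYRR
pos 19: UGA -> STOP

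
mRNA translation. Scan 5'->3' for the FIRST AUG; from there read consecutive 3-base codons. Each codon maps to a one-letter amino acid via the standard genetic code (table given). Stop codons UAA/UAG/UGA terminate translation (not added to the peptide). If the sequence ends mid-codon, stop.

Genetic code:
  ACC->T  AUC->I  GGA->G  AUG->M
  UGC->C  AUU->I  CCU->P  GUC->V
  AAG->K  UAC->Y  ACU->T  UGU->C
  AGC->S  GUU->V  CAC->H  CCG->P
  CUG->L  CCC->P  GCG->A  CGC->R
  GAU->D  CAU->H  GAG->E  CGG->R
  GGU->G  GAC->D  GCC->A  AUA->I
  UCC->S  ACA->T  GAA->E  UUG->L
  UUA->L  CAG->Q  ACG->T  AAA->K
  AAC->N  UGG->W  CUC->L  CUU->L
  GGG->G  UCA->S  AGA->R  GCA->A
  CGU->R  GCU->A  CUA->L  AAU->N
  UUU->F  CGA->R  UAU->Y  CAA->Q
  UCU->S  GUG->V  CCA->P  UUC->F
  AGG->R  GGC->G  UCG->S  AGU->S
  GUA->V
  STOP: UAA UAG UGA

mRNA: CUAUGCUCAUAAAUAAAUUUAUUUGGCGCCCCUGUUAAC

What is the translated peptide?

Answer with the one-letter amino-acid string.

Answer: MLINKFIWRPC

Derivation:
start AUG at pos 2
pos 2: AUG -> M; peptide=M
pos 5: CUC -> L; peptide=ML
pos 8: AUA -> I; peptide=MLI
pos 11: AAU -> N; peptide=MLIN
pos 14: AAA -> K; peptide=MLINK
pos 17: UUU -> F; peptide=MLINKF
pos 20: AUU -> I; peptide=MLINKFI
pos 23: UGG -> W; peptide=MLINKFIW
pos 26: CGC -> R; peptide=MLINKFIWR
pos 29: CCC -> P; peptide=MLINKFIWRP
pos 32: UGU -> C; peptide=MLINKFIWRPC
pos 35: UAA -> STOP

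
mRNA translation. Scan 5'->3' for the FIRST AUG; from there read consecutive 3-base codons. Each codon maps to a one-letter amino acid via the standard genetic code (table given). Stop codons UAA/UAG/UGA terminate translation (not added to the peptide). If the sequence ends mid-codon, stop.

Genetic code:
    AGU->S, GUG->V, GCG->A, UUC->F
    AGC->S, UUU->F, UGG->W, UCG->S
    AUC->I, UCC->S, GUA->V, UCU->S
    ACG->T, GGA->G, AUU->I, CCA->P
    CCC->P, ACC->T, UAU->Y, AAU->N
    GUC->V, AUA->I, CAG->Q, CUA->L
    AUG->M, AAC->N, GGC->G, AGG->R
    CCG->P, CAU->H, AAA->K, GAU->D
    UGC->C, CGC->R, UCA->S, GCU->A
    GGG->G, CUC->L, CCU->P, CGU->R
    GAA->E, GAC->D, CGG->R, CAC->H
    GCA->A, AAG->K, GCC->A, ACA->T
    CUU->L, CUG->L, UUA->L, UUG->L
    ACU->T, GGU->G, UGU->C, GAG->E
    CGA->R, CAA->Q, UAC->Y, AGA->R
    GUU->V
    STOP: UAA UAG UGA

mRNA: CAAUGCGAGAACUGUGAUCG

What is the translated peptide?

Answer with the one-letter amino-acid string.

Answer: MREL

Derivation:
start AUG at pos 2
pos 2: AUG -> M; peptide=M
pos 5: CGA -> R; peptide=MR
pos 8: GAA -> E; peptide=MRE
pos 11: CUG -> L; peptide=MREL
pos 14: UGA -> STOP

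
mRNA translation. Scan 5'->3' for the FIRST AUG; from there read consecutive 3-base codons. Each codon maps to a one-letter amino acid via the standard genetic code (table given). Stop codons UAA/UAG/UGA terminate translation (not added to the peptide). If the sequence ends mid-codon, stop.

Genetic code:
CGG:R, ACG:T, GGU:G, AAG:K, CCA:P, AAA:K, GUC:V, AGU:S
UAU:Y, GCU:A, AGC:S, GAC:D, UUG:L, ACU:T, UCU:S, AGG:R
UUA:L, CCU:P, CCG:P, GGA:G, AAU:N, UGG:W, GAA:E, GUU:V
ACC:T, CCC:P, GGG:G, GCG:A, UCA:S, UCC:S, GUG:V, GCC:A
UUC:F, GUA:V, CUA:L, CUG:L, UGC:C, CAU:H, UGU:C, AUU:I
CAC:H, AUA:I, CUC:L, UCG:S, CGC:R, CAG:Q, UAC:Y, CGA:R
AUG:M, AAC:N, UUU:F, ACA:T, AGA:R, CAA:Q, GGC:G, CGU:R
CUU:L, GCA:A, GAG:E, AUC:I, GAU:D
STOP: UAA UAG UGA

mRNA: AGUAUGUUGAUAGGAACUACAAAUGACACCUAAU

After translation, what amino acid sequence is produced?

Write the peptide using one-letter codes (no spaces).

start AUG at pos 3
pos 3: AUG -> M; peptide=M
pos 6: UUG -> L; peptide=ML
pos 9: AUA -> I; peptide=MLI
pos 12: GGA -> G; peptide=MLIG
pos 15: ACU -> T; peptide=MLIGT
pos 18: ACA -> T; peptide=MLIGTT
pos 21: AAU -> N; peptide=MLIGTTN
pos 24: GAC -> D; peptide=MLIGTTND
pos 27: ACC -> T; peptide=MLIGTTNDT
pos 30: UAA -> STOP

Answer: MLIGTTNDT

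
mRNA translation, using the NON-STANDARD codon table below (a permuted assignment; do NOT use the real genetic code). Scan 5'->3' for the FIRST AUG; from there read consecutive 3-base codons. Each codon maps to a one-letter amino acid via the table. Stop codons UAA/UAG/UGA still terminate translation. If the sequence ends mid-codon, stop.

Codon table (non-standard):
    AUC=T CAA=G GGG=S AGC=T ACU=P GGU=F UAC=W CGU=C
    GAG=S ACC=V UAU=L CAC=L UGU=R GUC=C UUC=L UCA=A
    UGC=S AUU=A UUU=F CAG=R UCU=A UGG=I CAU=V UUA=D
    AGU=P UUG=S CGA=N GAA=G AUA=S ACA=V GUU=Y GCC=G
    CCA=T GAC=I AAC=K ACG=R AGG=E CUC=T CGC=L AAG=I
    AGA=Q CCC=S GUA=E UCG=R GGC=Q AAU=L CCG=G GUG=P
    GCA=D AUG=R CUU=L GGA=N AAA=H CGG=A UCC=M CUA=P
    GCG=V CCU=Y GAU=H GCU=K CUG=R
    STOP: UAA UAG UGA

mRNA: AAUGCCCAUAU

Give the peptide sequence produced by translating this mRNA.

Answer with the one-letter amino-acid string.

Answer: RSS

Derivation:
start AUG at pos 1
pos 1: AUG -> R; peptide=R
pos 4: CCC -> S; peptide=RS
pos 7: AUA -> S; peptide=RSS
pos 10: only 1 nt remain (<3), stop (end of mRNA)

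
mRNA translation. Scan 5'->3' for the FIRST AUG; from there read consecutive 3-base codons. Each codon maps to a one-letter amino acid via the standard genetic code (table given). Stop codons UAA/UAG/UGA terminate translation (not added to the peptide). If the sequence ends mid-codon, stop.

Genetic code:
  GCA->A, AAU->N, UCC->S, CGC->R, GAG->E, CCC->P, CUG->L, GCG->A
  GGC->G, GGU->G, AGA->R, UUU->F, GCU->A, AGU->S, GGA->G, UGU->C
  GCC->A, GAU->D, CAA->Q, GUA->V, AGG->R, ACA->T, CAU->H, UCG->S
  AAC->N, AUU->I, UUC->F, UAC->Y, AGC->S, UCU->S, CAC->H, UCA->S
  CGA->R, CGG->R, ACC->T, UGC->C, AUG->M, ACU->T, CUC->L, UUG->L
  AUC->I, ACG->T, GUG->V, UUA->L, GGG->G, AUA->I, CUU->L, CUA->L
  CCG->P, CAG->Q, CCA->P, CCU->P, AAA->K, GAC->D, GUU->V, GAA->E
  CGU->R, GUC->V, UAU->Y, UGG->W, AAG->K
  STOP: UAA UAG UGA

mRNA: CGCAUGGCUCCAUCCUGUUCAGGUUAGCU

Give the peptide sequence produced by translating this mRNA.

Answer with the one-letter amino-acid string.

Answer: MAPSCSG

Derivation:
start AUG at pos 3
pos 3: AUG -> M; peptide=M
pos 6: GCU -> A; peptide=MA
pos 9: CCA -> P; peptide=MAP
pos 12: UCC -> S; peptide=MAPS
pos 15: UGU -> C; peptide=MAPSC
pos 18: UCA -> S; peptide=MAPSCS
pos 21: GGU -> G; peptide=MAPSCSG
pos 24: UAG -> STOP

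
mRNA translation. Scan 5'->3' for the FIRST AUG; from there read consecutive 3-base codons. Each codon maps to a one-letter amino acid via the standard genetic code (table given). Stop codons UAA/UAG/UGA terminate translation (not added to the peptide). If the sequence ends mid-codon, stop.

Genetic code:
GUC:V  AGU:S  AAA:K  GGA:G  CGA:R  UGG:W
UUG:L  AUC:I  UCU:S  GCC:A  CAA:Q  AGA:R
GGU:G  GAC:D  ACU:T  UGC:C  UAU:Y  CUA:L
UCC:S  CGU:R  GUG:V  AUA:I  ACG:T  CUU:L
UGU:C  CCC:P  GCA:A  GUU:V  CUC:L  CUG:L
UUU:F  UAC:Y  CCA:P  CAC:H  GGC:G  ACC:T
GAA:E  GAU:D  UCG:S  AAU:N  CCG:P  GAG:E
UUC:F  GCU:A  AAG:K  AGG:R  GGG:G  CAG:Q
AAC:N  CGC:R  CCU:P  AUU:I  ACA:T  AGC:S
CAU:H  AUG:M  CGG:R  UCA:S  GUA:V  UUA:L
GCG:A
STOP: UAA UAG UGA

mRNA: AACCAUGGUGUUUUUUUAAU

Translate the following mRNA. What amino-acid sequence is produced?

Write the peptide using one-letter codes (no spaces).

Answer: MVFF

Derivation:
start AUG at pos 4
pos 4: AUG -> M; peptide=M
pos 7: GUG -> V; peptide=MV
pos 10: UUU -> F; peptide=MVF
pos 13: UUU -> F; peptide=MVFF
pos 16: UAA -> STOP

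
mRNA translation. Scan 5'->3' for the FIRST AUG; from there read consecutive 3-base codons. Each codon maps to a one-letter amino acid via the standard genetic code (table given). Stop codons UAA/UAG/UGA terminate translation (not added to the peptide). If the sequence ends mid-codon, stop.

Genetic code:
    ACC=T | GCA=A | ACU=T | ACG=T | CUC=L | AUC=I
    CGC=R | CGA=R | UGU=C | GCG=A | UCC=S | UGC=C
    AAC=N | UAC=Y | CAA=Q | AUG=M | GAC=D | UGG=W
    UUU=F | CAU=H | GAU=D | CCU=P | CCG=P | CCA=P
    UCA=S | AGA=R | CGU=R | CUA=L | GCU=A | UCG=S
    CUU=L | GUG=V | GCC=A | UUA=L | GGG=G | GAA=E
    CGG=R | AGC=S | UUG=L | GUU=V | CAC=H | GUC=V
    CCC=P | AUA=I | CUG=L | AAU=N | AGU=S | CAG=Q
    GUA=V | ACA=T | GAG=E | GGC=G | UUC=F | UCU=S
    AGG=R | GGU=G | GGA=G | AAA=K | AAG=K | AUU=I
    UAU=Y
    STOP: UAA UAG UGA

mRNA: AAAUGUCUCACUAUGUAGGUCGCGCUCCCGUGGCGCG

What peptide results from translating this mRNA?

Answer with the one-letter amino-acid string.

start AUG at pos 2
pos 2: AUG -> M; peptide=M
pos 5: UCU -> S; peptide=MS
pos 8: CAC -> H; peptide=MSH
pos 11: UAU -> Y; peptide=MSHY
pos 14: GUA -> V; peptide=MSHYV
pos 17: GGU -> G; peptide=MSHYVG
pos 20: CGC -> R; peptide=MSHYVGR
pos 23: GCU -> A; peptide=MSHYVGRA
pos 26: CCC -> P; peptide=MSHYVGRAP
pos 29: GUG -> V; peptide=MSHYVGRAPV
pos 32: GCG -> A; peptide=MSHYVGRAPVA
pos 35: only 2 nt remain (<3), stop (end of mRNA)

Answer: MSHYVGRAPVA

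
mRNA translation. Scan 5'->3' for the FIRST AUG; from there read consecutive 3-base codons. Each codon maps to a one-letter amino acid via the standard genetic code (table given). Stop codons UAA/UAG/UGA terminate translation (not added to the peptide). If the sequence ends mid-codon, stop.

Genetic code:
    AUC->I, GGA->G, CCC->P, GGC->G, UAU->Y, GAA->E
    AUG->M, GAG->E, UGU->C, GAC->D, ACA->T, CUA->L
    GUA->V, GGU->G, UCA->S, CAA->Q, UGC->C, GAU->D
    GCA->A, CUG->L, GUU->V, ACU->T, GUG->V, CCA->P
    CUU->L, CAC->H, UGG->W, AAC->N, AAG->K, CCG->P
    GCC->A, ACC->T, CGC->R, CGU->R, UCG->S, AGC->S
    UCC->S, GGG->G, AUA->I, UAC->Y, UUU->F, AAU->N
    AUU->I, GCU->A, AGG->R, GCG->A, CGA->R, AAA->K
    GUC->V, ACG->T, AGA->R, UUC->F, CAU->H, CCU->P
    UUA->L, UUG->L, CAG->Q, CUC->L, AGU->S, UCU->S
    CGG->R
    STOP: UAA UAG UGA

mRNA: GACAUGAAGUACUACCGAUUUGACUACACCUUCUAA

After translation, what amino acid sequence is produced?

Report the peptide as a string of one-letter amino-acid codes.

Answer: MKYYRFDYTF

Derivation:
start AUG at pos 3
pos 3: AUG -> M; peptide=M
pos 6: AAG -> K; peptide=MK
pos 9: UAC -> Y; peptide=MKY
pos 12: UAC -> Y; peptide=MKYY
pos 15: CGA -> R; peptide=MKYYR
pos 18: UUU -> F; peptide=MKYYRF
pos 21: GAC -> D; peptide=MKYYRFD
pos 24: UAC -> Y; peptide=MKYYRFDY
pos 27: ACC -> T; peptide=MKYYRFDYT
pos 30: UUC -> F; peptide=MKYYRFDYTF
pos 33: UAA -> STOP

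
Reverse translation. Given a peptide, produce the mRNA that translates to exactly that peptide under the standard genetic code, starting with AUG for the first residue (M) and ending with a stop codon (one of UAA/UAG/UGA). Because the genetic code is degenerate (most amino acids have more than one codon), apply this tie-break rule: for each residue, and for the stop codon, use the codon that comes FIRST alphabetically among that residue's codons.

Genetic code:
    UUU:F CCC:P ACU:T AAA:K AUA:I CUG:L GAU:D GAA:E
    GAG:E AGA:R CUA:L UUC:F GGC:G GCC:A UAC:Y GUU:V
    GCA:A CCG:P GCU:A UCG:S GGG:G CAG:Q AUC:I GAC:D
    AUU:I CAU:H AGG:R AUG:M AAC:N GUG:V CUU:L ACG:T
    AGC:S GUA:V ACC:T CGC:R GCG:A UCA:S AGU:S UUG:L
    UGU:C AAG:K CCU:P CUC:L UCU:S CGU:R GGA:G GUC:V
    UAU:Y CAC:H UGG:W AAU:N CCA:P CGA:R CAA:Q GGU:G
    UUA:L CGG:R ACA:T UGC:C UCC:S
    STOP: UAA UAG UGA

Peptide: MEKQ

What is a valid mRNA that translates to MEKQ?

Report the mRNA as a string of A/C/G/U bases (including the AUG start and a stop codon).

Answer: mRNA: AUGGAAAAACAAUAA

Derivation:
residue 1: M -> AUG (start codon)
residue 2: E codons sorted = GAA,GAG -> pick first = GAA
residue 3: K codons sorted = AAA,AAG -> pick first = AAA
residue 4: Q codons sorted = CAA,CAG -> pick first = CAA
terminator: stop codons sorted = UAA,UAG,UGA -> pick first = UAA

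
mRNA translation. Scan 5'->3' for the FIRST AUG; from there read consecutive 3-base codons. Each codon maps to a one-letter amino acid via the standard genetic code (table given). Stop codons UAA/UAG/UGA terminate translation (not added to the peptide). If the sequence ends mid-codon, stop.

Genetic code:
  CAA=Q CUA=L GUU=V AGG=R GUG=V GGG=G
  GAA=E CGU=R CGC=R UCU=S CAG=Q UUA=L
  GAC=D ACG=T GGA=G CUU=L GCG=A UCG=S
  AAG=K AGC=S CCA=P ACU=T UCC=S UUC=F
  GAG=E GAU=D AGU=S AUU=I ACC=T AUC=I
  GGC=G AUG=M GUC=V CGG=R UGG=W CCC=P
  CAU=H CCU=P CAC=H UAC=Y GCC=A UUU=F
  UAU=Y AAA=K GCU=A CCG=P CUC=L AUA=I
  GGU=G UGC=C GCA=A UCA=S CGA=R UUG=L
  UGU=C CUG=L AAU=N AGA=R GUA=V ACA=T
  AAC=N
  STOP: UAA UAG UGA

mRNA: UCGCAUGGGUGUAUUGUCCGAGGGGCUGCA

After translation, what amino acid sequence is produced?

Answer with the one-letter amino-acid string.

Answer: MGVLSEGL

Derivation:
start AUG at pos 4
pos 4: AUG -> M; peptide=M
pos 7: GGU -> G; peptide=MG
pos 10: GUA -> V; peptide=MGV
pos 13: UUG -> L; peptide=MGVL
pos 16: UCC -> S; peptide=MGVLS
pos 19: GAG -> E; peptide=MGVLSE
pos 22: GGG -> G; peptide=MGVLSEG
pos 25: CUG -> L; peptide=MGVLSEGL
pos 28: only 2 nt remain (<3), stop (end of mRNA)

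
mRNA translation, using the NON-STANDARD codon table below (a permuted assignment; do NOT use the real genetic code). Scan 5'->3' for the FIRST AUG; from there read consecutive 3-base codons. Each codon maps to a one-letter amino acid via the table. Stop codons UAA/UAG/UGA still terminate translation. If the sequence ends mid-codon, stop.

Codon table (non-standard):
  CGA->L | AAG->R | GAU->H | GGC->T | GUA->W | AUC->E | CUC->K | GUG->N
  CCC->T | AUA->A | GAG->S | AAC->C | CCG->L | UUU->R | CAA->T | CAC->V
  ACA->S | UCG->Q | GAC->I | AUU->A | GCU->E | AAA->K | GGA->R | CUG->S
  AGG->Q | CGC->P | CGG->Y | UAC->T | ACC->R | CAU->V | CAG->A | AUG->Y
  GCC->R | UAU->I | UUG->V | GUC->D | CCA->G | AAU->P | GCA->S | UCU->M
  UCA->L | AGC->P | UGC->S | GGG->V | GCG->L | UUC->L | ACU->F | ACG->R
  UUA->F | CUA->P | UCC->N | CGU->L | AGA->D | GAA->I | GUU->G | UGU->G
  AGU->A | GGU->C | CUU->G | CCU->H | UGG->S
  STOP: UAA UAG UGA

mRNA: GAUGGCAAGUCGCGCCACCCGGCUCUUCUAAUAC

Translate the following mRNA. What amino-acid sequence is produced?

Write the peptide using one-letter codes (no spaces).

start AUG at pos 1
pos 1: AUG -> Y; peptide=Y
pos 4: GCA -> S; peptide=YS
pos 7: AGU -> A; peptide=YSA
pos 10: CGC -> P; peptide=YSAP
pos 13: GCC -> R; peptide=YSAPR
pos 16: ACC -> R; peptide=YSAPRR
pos 19: CGG -> Y; peptide=YSAPRRY
pos 22: CUC -> K; peptide=YSAPRRYK
pos 25: UUC -> L; peptide=YSAPRRYKL
pos 28: UAA -> STOP

Answer: YSAPRRYKL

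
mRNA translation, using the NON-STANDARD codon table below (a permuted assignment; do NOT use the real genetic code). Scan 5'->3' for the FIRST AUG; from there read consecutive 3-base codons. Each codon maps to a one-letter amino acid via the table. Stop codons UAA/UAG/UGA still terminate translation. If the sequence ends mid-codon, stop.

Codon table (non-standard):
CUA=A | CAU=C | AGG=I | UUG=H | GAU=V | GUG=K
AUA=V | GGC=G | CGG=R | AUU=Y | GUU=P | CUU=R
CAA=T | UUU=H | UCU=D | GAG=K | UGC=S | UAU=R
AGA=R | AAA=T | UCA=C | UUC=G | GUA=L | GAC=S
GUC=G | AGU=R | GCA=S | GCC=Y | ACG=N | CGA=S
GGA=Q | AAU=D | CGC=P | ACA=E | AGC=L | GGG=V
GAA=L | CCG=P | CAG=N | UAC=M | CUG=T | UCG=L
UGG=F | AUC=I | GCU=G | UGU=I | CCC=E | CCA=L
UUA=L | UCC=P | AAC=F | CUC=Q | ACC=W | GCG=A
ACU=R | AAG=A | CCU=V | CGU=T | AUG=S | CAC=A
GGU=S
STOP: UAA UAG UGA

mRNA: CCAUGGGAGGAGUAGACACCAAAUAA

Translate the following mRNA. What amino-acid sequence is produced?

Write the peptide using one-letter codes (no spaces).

start AUG at pos 2
pos 2: AUG -> S; peptide=S
pos 5: GGA -> Q; peptide=SQ
pos 8: GGA -> Q; peptide=SQQ
pos 11: GUA -> L; peptide=SQQL
pos 14: GAC -> S; peptide=SQQLS
pos 17: ACC -> W; peptide=SQQLSW
pos 20: AAA -> T; peptide=SQQLSWT
pos 23: UAA -> STOP

Answer: SQQLSWT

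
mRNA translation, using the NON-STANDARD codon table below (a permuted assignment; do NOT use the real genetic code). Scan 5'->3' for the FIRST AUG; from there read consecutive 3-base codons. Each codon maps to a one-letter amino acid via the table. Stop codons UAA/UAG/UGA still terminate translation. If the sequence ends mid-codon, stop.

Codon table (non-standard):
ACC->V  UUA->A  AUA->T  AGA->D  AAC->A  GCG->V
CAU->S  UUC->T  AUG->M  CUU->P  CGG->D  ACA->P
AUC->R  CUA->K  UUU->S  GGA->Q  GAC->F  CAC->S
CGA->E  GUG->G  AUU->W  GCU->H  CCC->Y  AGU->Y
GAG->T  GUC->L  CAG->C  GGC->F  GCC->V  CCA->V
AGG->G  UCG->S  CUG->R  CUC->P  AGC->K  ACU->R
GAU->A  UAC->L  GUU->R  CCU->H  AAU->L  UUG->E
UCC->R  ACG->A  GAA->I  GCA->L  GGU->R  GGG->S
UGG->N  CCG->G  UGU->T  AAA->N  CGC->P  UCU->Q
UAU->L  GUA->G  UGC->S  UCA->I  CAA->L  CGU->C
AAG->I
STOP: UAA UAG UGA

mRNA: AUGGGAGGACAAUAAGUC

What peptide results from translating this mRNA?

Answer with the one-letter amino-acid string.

start AUG at pos 0
pos 0: AUG -> M; peptide=M
pos 3: GGA -> Q; peptide=MQ
pos 6: GGA -> Q; peptide=MQQ
pos 9: CAA -> L; peptide=MQQL
pos 12: UAA -> STOP

Answer: MQQL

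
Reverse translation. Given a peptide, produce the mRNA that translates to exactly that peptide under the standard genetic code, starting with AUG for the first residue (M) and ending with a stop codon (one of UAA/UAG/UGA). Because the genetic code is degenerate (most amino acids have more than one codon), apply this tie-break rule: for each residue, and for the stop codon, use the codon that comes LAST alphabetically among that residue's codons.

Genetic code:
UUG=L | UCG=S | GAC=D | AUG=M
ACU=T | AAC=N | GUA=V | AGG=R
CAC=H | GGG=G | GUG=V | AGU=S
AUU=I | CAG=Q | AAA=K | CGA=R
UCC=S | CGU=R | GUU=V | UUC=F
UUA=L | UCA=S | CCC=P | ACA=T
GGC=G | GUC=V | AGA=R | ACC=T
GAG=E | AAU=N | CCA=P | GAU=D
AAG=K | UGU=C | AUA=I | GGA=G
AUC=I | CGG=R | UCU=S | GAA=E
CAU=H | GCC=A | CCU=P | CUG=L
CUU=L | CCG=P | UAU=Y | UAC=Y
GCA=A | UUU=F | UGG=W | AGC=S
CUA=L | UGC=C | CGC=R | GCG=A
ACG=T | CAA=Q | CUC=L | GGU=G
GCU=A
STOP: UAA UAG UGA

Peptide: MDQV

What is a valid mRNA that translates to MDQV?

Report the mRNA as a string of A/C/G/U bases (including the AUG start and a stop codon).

residue 1: M -> AUG (start codon)
residue 2: D codons sorted = GAC,GAU -> pick last = GAU
residue 3: Q codons sorted = CAA,CAG -> pick last = CAG
residue 4: V codons sorted = GUA,GUC,GUG,GUU -> pick last = GUU
terminator: stop codons sorted = UAA,UAG,UGA -> pick last = UGA

Answer: mRNA: AUGGAUCAGGUUUGA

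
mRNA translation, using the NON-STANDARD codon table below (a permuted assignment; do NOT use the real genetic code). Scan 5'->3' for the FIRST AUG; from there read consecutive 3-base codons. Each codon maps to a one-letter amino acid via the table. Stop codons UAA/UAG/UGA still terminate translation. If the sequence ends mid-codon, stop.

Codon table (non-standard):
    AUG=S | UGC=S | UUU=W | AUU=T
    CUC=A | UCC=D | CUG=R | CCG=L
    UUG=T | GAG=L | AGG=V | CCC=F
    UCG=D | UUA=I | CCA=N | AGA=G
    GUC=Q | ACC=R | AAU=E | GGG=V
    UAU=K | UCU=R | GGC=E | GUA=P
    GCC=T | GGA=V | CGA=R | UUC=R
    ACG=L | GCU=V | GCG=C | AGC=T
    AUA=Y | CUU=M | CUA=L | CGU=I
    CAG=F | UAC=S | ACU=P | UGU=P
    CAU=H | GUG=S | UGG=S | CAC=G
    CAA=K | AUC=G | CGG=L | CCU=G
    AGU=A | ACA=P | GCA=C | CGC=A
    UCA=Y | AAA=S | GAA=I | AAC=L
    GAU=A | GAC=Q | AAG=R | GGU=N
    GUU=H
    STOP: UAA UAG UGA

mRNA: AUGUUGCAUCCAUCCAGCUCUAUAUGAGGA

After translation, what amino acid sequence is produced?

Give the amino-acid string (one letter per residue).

Answer: STHNDTRY

Derivation:
start AUG at pos 0
pos 0: AUG -> S; peptide=S
pos 3: UUG -> T; peptide=ST
pos 6: CAU -> H; peptide=STH
pos 9: CCA -> N; peptide=STHN
pos 12: UCC -> D; peptide=STHND
pos 15: AGC -> T; peptide=STHNDT
pos 18: UCU -> R; peptide=STHNDTR
pos 21: AUA -> Y; peptide=STHNDTRY
pos 24: UGA -> STOP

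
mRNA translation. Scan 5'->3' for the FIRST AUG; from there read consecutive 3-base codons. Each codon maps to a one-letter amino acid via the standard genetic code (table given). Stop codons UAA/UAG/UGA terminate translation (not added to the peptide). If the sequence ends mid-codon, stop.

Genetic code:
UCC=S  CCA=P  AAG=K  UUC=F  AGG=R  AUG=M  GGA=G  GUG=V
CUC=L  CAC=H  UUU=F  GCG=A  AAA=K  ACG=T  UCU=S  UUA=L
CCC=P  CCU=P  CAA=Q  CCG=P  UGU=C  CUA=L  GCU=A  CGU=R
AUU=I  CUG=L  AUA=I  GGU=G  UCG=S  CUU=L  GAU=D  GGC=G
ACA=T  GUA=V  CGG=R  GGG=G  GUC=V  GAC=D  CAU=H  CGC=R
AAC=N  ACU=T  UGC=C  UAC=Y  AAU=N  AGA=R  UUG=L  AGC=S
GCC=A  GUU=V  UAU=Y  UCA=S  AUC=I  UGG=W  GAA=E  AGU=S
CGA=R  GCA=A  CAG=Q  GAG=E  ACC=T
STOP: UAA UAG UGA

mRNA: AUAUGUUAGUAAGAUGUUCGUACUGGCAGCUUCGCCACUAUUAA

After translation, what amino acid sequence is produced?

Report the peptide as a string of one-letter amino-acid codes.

Answer: MLVRCSYWQLRHY

Derivation:
start AUG at pos 2
pos 2: AUG -> M; peptide=M
pos 5: UUA -> L; peptide=ML
pos 8: GUA -> V; peptide=MLV
pos 11: AGA -> R; peptide=MLVR
pos 14: UGU -> C; peptide=MLVRC
pos 17: UCG -> S; peptide=MLVRCS
pos 20: UAC -> Y; peptide=MLVRCSY
pos 23: UGG -> W; peptide=MLVRCSYW
pos 26: CAG -> Q; peptide=MLVRCSYWQ
pos 29: CUU -> L; peptide=MLVRCSYWQL
pos 32: CGC -> R; peptide=MLVRCSYWQLR
pos 35: CAC -> H; peptide=MLVRCSYWQLRH
pos 38: UAU -> Y; peptide=MLVRCSYWQLRHY
pos 41: UAA -> STOP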